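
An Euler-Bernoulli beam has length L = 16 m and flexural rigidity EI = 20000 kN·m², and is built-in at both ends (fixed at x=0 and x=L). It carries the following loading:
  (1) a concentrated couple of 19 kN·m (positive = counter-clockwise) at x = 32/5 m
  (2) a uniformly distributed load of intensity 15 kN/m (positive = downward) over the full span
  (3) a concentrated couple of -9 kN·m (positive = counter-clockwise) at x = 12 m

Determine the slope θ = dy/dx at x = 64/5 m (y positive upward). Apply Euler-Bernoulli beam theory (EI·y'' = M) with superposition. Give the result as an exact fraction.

Load 1 — applied couple M₀=19 kN·m at a=32/5 m (b=L-a=48/5):
  θ_1 = (R_Ax²/2 - M_Ax - M₀(x-a))/EI  [x>a] with R_A=171/100, M_A=57/25 = ((171/100)·(64/5)²/2 - (57/25)·(64/5) - 19·((64/5)-(32/5)))/20000 = -209/390625 rad
Load 2 — uniform load w=15 kN/m over full span:
  θ_2 = -wx(L-x)(L-2x)/(12EI) = -15·(64/5)·(16-(64/5))·(16-2·(64/5))/(12·20000) = 384/15625 rad
Load 3 — applied couple M₀=-9 kN·m at a=12 m (b=L-a=4):
  θ_3 = (R_Ax²/2 - M_Ax - M₀(x-a))/EI  [x>a] with R_A=-81/128, M_A=-45/16 = ((-81/128)·(64/5)²/2 - (-45/16)·(64/5) - (-9)·((64/5)-12))/20000 = -27/62500 rad
Superposition: θ = Σ θ_i = 36889/1562500 rad ≈ 0.023609 rad

θ(64/5) = 36889/1562500 rad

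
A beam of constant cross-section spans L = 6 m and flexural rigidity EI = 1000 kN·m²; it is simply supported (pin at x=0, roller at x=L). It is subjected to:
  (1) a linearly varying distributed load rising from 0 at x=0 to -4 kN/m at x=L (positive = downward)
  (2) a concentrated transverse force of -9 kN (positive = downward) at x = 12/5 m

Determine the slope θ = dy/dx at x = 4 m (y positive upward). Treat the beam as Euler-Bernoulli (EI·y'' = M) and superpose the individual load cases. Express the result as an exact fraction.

θ(4) = -5353/281250 rad

Load 1 — triangular load w₀=-4 kN/m (0→w₀ over full span):
  θ_1 = -w₀(7L⁴-30L²x²+15x⁴)/(360LEI) = -(-4)·(7·6⁴-30·6²·4²+15·4⁴)/(360·6·1000) = -91/11250 rad
Load 2 — point force P=-9 kN at a=12/5 m (b=L-a=18/5):
  θ_2 = -Pa(2L²-6Lx+3x²+a²)/(6LEI)  [x>a] = -(-9)·(12/5)·(2·6²-6·6·4+3·4²+(12/5)²)/(6·6·1000) = -171/15625 rad
Superposition: θ = Σ θ_i = -5353/281250 rad ≈ -0.019033 rad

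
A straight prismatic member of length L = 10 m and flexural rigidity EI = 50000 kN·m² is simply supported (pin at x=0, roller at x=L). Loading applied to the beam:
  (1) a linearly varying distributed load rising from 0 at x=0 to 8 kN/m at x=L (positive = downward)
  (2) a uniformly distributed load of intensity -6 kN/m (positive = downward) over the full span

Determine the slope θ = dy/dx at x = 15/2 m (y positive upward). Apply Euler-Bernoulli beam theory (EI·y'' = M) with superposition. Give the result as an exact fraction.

θ(15/2) = -667/576000 rad

Load 1 — triangular load w₀=8 kN/m (0→w₀ over full span):
  θ_1 = -w₀(7L⁴-30L²x²+15x⁴)/(360LEI) = -8·(7·10⁴-30·10²·(15/2)²+15·(15/2)⁴)/(360·10·50000) = 1313/576000 rad
Load 2 — uniform load w=-6 kN/m over full span:
  θ_2 = -w(L³-6Lx²+4x³)/(24EI) = -(-6)·(10³-6·10·(15/2)²+4·(15/2)³)/(24·50000) = -11/3200 rad
Superposition: θ = Σ θ_i = -667/576000 rad ≈ -0.001158 rad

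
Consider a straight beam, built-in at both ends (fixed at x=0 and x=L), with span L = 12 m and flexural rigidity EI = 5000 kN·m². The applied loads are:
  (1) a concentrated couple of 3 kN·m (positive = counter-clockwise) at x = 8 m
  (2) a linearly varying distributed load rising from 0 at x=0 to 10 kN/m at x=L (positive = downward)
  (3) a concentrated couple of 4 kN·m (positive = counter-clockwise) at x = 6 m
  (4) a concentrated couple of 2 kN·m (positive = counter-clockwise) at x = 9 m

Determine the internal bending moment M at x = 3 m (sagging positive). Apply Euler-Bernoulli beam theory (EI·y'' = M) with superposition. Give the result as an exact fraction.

M(3) = 43/16 kN·m

Load 1 — applied couple M₀=3 kN·m at a=8 m (b=L-a=4):
  M_1 = R_Ax - M_A  [x≤a] with R_A=1/3, M_A=1 = (1/3)·3 - 1 = 0 kN·m
Load 2 — triangular load w₀=10 kN/m (0→w₀ over full span):
  M_2 = 3w₀Lx/20 - w₀L²/30 - w₀x³/(6L) = 3·10·12·3/20 - 10·12²/30 - 10·3³/(6·12) = 9/4 kN·m
Load 3 — applied couple M₀=4 kN·m at a=6 m (b=L-a=6):
  M_3 = R_Ax - M_A  [x≤a] with R_A=1/2, M_A=1 = (1/2)·3 - 1 = 1/2 kN·m
Load 4 — applied couple M₀=2 kN·m at a=9 m (b=L-a=3):
  M_4 = R_Ax - M_A  [x≤a] with R_A=3/16, M_A=5/8 = (3/16)·3 - (5/8) = -1/16 kN·m
Superposition: M = Σ M_i = 43/16 kN·m ≈ 2.687500 kN·m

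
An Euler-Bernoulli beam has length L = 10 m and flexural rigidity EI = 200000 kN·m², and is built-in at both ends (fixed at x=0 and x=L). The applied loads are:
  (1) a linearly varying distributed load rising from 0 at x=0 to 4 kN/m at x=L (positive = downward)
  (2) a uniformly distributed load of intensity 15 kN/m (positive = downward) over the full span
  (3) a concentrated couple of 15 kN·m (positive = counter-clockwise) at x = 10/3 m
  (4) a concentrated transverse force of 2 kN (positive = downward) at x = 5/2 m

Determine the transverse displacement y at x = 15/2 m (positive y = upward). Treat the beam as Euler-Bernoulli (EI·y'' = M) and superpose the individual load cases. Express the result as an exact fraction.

Load 1 — triangular load w₀=4 kN/m (0→w₀ over full span):
  y_1 = -w₀x²(L-x)²(x+2L)/(120LEI) = -4·(15/2)²·(10-(15/2))²·((15/2)+2·10)/(120·10·200000) = -33/204800 m
Load 2 — uniform load w=15 kN/m over full span:
  y_2 = -wx²(L-x)²/(24EI) = -15·(15/2)²·(10-(15/2))²/(24·200000) = -9/8192 m
Load 3 — applied couple M₀=15 kN·m at a=10/3 m (b=L-a=20/3):
  y_3 = (R_Ax³/6 - M_Ax²/2 - M₀(x-a)²/2)/EI  [x>a] with R_A=2, M_A=0 = (2·(15/2)³/6 - 0·(15/2)²/2 - 15·((15/2)-(10/3))²/2)/200000 = 1/19200 m
Load 4 — point force P=2 kN at a=5/2 m (b=L-a=15/2):
  y_4 = -Pa²(L-x)²(3bL-(3b+a)(L-x))/(6L³EI)  [x>a] = -2·(5/2)²·(10-(15/2))²·(3·(15/2)·10-(3·(15/2)+(5/2))·(10-(15/2)))/(6·10³·200000) = -13/1228800 m
Superposition: y = Σ y_i = -499/409600 m ≈ -0.001218 m

y(15/2) = -499/409600 m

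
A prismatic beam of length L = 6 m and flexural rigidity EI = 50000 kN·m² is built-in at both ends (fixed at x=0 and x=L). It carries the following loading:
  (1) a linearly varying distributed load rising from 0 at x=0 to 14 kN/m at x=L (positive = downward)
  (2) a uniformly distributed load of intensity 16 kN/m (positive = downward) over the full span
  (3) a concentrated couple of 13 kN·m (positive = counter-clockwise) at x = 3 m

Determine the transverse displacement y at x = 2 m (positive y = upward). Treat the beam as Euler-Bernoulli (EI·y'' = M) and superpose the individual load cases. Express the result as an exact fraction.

Load 1 — triangular load w₀=14 kN/m (0→w₀ over full span):
  y_1 = -w₀x²(L-x)²(x+2L)/(120LEI) = -14·2²·(6-2)²·(2+2·6)/(120·6·50000) = -49/140625 m
Load 2 — uniform load w=16 kN/m over full span:
  y_2 = -wx²(L-x)²/(24EI) = -16·2²·(6-2)²/(24·50000) = -8/9375 m
Load 3 — applied couple M₀=13 kN·m at a=3 m (b=L-a=3):
  y_3 = (R_Ax³/6 - M_Ax²/2)/EI  [x≤a] with R_A=13/4, M_A=13/4 = ((13/4)·2³/6 - (13/4)·2²/2)/50000 = -13/300000 m
Superposition: y = Σ y_i = -5603/4500000 m ≈ -0.001245 m

y(2) = -5603/4500000 m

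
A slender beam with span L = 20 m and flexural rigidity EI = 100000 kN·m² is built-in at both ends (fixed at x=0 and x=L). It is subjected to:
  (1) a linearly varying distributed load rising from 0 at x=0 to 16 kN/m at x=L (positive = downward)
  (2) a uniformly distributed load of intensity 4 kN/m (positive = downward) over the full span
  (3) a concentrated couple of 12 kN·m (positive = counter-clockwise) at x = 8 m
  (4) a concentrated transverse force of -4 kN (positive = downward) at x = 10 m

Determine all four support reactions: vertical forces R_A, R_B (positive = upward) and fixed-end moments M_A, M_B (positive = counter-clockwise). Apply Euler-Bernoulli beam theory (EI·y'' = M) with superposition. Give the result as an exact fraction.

Load 1 — triangular load w₀=16 kN/m (0→w₀ over full span):
  R_A = 3w₀L/20 = 3·16·20/20 = 48 kN
  M_A = w₀L²/30 = 16·20²/30 = 640/3 kN·m
  R_B = 7w₀L/20 = 7·16·20/20 = 112 kN
  M_B = -w₀L²/20 = -16·20²/20 = -320 kN·m
Load 2 — uniform load w=4 kN/m over full span:
  R_A = wL/2 = 4·20/2 = 40 kN
  M_A = wL²/12 = 4·20²/12 = 400/3 kN·m
  R_B = wL/2 = 4·20/2 = 40 kN
  M_B = -wL²/12 = -4·20²/12 = -400/3 kN·m
Load 3 — applied couple M₀=12 kN·m at a=8 m (b=L-a=12):
  R_A = 6M₀ab/L³ = 6·12·8·12/20³ = 108/125 kN
  M_A = M₀b(2a-b)/L² = 12·12·(2·8-12)/20² = 36/25 kN·m
  R_B = -6M₀ab/L³ = -6·12·8·12/20³ = -108/125 kN
  M_B = M₀a(2b-a)/L² = 12·8·(2·12-8)/20² = 96/25 kN·m
Load 4 — point force P=-4 kN at a=10 m (b=L-a=10):
  R_A = Pb²(3a+b)/L³ = (-4)·10²·(3·10+10)/20³ = -2 kN
  M_A = Pab²/L² = (-4)·10·10²/20² = -10 kN·m
  R_B = Pa²(a+3b)/L³ = (-4)·10²·(10+3·10)/20³ = -2 kN
  M_B = -Pa²b/L² = -(-4)·10²·10/20² = 10 kN·m
Superposition: R_A = 10858/125 kN, M_A = 25358/75 kN·m, R_B = 18642/125 kN, M_B = -32962/75 kN·m

R_A = 10858/125 kN, M_A = 25358/75 kN·m, R_B = 18642/125 kN, M_B = -32962/75 kN·m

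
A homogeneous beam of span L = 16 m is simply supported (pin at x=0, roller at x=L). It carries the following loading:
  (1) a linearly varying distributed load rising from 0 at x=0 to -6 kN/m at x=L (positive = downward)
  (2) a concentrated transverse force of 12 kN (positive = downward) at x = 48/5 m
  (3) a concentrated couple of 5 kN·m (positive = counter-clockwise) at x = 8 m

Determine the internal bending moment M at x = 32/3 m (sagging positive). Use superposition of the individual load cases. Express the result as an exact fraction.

M(32/3) = -7841/135 kN·m

Load 1 — triangular load w₀=-6 kN/m (0→w₀ over full span):
  M_1 = w₀Lx/6 - w₀x³/(6L) = (-6)·16·(32/3)/6 - (-6)·(32/3)³/(6·16) = -2560/27 kN·m
Load 2 — point force P=12 kN at a=48/5 m (b=L-a=32/5):
  M_2 = Pa(L-x)/L  [x>a] = 12·(48/5)·(16-(32/3))/16 = 192/5 kN·m
Load 3 — applied couple M₀=5 kN·m at a=8 m (b=L-a=8):
  M_3 = M₀x/L - M₀  [x>a] = 5·(32/3)/16 - 5 = -5/3 kN·m
Superposition: M = Σ M_i = -7841/135 kN·m ≈ -58.081481 kN·m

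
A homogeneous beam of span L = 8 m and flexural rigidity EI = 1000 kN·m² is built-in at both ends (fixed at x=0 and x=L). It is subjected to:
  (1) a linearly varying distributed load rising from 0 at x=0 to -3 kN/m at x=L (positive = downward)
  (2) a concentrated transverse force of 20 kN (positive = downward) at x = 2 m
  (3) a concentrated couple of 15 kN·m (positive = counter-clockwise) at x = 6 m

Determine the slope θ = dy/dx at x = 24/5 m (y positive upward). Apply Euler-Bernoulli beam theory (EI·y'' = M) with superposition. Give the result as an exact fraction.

θ(24/5) = 4589/625000 rad

Load 1 — triangular load w₀=-3 kN/m (0→w₀ over full span):
  θ_1 = -w₀(2x(L-x)(L-2x)(x+2L)+x²(L-x)²)/(120LEI) = -(-3)·(2·(24/5)·(8-(24/5))·(8-2·(24/5))·((24/5)+2·8)+(24/5)²·(8-(24/5))²)/(120·8·1000) = -192/78125 rad
Load 2 — point force P=20 kN at a=2 m (b=L-a=6):
  θ_2 = Pa²(L-x)(2bL-(3b+a)(L-x))/(2L³EI)  [x>a] = 20·2²·(8-(24/5))·(2·6·8-(3·6+2)·(8-(24/5)))/(2·8³·1000) = 1/125 rad
Load 3 — applied couple M₀=15 kN·m at a=6 m (b=L-a=2):
  θ_3 = (R_Ax²/2 - M_Ax)/EI  [x≤a] with R_A=135/64, M_A=75/16 = ((135/64)·(24/5)²/2 - (75/16)·(24/5))/1000 = 9/5000 rad
Superposition: θ = Σ θ_i = 4589/625000 rad ≈ 0.007342 rad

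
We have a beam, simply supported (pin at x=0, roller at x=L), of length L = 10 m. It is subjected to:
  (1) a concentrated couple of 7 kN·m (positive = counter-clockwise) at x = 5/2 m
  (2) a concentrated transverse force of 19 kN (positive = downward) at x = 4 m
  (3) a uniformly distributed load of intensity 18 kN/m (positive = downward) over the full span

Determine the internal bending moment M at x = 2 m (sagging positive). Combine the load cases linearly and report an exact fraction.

M(2) = 841/5 kN·m

Load 1 — applied couple M₀=7 kN·m at a=5/2 m (b=L-a=15/2):
  M_1 = M₀x/L  [x≤a] = 7·2/10 = 7/5 kN·m
Load 2 — point force P=19 kN at a=4 m (b=L-a=6):
  M_2 = Pbx/L  [x≤a] = 19·6·2/10 = 114/5 kN·m
Load 3 — uniform load w=18 kN/m over full span:
  M_3 = wx(L-x)/2 = 18·2·(10-2)/2 = 144 kN·m
Superposition: M = Σ M_i = 841/5 kN·m ≈ 168.200000 kN·m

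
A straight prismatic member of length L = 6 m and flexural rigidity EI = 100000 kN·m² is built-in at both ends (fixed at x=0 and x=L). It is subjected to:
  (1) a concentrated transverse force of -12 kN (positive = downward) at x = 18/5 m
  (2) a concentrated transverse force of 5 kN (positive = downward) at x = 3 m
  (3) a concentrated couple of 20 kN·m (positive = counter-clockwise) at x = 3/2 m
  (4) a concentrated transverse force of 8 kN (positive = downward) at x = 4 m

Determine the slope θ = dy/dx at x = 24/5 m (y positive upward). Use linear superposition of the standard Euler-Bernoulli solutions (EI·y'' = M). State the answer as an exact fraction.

Load 1 — point force P=-12 kN at a=18/5 m (b=L-a=12/5):
  θ_1 = Pa²(L-x)(2bL-(3b+a)(L-x))/(2L³EI)  [x>a] = (-12)·(18/5)²·(6-(24/5))·(2·(12/5)·6-(3·(12/5)+(18/5))·(6-(24/5)))/(2·6³·100000) = -2673/39062500 rad
Load 2 — point force P=5 kN at a=3 m (b=L-a=3):
  θ_2 = Pa²(L-x)(2bL-(3b+a)(L-x))/(2L³EI)  [x>a] = 5·3²·(6-(24/5))·(2·3·6-(3·3+3)·(6-(24/5)))/(2·6³·100000) = 27/1000000 rad
Load 3 — applied couple M₀=20 kN·m at a=3/2 m (b=L-a=9/2):
  θ_3 = (R_Ax²/2 - M_Ax - M₀(x-a))/EI  [x>a] with R_A=15/4, M_A=-15/4 = ((15/4)·(24/5)²/2 - (-15/4)·(24/5) - 20·((24/5)-(3/2)))/100000 = -3/62500 rad
Load 4 — point force P=8 kN at a=4 m (b=L-a=2):
  θ_4 = Pa²(L-x)(2bL-(3b+a)(L-x))/(2L³EI)  [x>a] = 8·4²·(6-(24/5))·(2·2·6-(3·2+4)·(6-(24/5)))/(2·6³·100000) = 2/46875 rad
Superposition: θ = Σ θ_i = -87679/1875000000 rad ≈ -0.000047 rad

θ(24/5) = -87679/1875000000 rad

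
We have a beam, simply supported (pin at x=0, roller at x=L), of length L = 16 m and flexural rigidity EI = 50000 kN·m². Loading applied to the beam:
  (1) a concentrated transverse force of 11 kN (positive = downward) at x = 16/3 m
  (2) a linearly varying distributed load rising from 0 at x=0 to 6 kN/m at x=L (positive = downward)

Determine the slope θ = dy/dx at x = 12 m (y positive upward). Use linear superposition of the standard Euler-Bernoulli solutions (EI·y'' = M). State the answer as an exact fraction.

Load 1 — point force P=11 kN at a=16/3 m (b=L-a=32/3):
  θ_1 = -Pa(2L²-6Lx+3x²+a²)/(6LEI)  [x>a] = -11·(16/3)·(2·16²-6·16·12+3·12²+(16/3)²)/(6·16·50000) = 1111/506250 rad
Load 2 — triangular load w₀=6 kN/m (0→w₀ over full span):
  θ_2 = -w₀(7L⁴-30L²x²+15x⁴)/(360LEI) = -6·(7·16⁴-30·16²·12²+15·12⁴)/(360·16·50000) = 1313/187500 rad
Superposition: θ = Σ θ_i = 46561/5062500 rad ≈ 0.009197 rad

θ(12) = 46561/5062500 rad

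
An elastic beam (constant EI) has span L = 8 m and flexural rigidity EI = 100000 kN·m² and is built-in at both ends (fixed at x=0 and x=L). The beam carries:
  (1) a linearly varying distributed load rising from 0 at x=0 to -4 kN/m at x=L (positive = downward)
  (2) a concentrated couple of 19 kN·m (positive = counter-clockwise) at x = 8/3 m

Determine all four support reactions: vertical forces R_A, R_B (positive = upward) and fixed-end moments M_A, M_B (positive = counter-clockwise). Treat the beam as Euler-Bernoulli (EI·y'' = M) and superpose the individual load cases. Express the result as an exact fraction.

Load 1 — triangular load w₀=-4 kN/m (0→w₀ over full span):
  R_A = 3w₀L/20 = 3·(-4)·8/20 = -24/5 kN
  M_A = w₀L²/30 = (-4)·8²/30 = -128/15 kN·m
  R_B = 7w₀L/20 = 7·(-4)·8/20 = -56/5 kN
  M_B = -w₀L²/20 = -(-4)·8²/20 = 64/5 kN·m
Load 2 — applied couple M₀=19 kN·m at a=8/3 m (b=L-a=16/3):
  R_A = 6M₀ab/L³ = 6·19·(8/3)·(16/3)/8³ = 19/6 kN
  M_A = M₀b(2a-b)/L² = 19·(16/3)·(2·(8/3)-(16/3))/8² = 0 kN·m
  R_B = -6M₀ab/L³ = -6·19·(8/3)·(16/3)/8³ = -19/6 kN
  M_B = M₀a(2b-a)/L² = 19·(8/3)·(2·(16/3)-(8/3))/8² = 19/3 kN·m
Superposition: R_A = -49/30 kN, M_A = -128/15 kN·m, R_B = -431/30 kN, M_B = 287/15 kN·m

R_A = -49/30 kN, M_A = -128/15 kN·m, R_B = -431/30 kN, M_B = 287/15 kN·m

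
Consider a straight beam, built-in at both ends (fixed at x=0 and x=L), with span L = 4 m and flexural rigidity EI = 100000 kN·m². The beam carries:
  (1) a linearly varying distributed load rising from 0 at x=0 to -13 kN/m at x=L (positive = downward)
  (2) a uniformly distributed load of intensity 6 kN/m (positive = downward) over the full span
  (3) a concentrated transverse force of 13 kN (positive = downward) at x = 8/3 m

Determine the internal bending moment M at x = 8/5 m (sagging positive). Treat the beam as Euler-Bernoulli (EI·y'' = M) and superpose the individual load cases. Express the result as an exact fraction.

Load 1 — triangular load w₀=-13 kN/m (0→w₀ over full span):
  M_1 = 3w₀Lx/20 - w₀L²/30 - w₀x³/(6L) = 3·(-13)·4·(8/5)/20 - (-13)·4²/30 - (-13)·(8/5)³/(6·4) = -416/125 kN·m
Load 2 — uniform load w=6 kN/m over full span:
  M_2 = wLx/2 - wL²/12 - wx²/2 = 6·4·(8/5)/2 - 6·4²/12 - 6·(8/5)²/2 = 88/25 kN·m
Load 3 — point force P=13 kN at a=8/3 m (b=L-a=4/3):
  M_3 = Pb²(3a+b)x/L³ - Pab²/L²  [x≤a] = 13·(4/3)²·(3·(8/3)+(4/3))·(8/5)/4³ - 13·(8/3)·(4/3)²/4² = 208/135 kN·m
Superposition: M = Σ M_i = 5848/3375 kN·m ≈ 1.732741 kN·m

M(8/5) = 5848/3375 kN·m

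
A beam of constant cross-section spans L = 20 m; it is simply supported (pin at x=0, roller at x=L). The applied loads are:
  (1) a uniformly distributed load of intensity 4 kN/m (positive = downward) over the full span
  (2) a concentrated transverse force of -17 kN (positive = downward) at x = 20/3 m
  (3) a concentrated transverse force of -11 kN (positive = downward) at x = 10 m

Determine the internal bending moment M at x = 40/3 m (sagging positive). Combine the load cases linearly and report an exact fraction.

M(40/3) = 310/3 kN·m

Load 1 — uniform load w=4 kN/m over full span:
  M_1 = wx(L-x)/2 = 4·(40/3)·(20-(40/3))/2 = 1600/9 kN·m
Load 2 — point force P=-17 kN at a=20/3 m (b=L-a=40/3):
  M_2 = Pa(L-x)/L  [x>a] = (-17)·(20/3)·(20-(40/3))/20 = -340/9 kN·m
Load 3 — point force P=-11 kN at a=10 m (b=L-a=10):
  M_3 = Pa(L-x)/L  [x>a] = (-11)·10·(20-(40/3))/20 = -110/3 kN·m
Superposition: M = Σ M_i = 310/3 kN·m ≈ 103.333333 kN·m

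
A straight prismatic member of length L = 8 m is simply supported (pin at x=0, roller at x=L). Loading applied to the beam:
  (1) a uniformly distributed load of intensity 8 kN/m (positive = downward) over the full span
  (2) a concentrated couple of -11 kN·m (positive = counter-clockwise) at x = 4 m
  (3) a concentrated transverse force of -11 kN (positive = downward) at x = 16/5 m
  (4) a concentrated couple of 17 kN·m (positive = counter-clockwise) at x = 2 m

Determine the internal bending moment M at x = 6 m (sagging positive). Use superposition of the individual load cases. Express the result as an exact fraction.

Load 1 — uniform load w=8 kN/m over full span:
  M_1 = wx(L-x)/2 = 8·6·(8-6)/2 = 48 kN·m
Load 2 — applied couple M₀=-11 kN·m at a=4 m (b=L-a=4):
  M_2 = M₀x/L - M₀  [x>a] = (-11)·6/8 - (-11) = 11/4 kN·m
Load 3 — point force P=-11 kN at a=16/5 m (b=L-a=24/5):
  M_3 = Pa(L-x)/L  [x>a] = (-11)·(16/5)·(8-6)/8 = -44/5 kN·m
Load 4 — applied couple M₀=17 kN·m at a=2 m (b=L-a=6):
  M_4 = M₀x/L - M₀  [x>a] = 17·6/8 - 17 = -17/4 kN·m
Superposition: M = Σ M_i = 377/10 kN·m ≈ 37.700000 kN·m

M(6) = 377/10 kN·m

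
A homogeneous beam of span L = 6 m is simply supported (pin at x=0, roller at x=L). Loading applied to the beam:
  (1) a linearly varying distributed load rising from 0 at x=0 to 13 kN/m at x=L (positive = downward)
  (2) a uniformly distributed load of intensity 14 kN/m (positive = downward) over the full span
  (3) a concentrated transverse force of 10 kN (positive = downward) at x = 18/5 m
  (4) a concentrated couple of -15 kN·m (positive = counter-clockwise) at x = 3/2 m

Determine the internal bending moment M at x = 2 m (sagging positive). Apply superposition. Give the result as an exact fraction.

Load 1 — triangular load w₀=13 kN/m (0→w₀ over full span):
  M_1 = w₀Lx/6 - w₀x³/(6L) = 13·6·2/6 - 13·2³/(6·6) = 208/9 kN·m
Load 2 — uniform load w=14 kN/m over full span:
  M_2 = wx(L-x)/2 = 14·2·(6-2)/2 = 56 kN·m
Load 3 — point force P=10 kN at a=18/5 m (b=L-a=12/5):
  M_3 = Pbx/L  [x≤a] = 10·(12/5)·2/6 = 8 kN·m
Load 4 — applied couple M₀=-15 kN·m at a=3/2 m (b=L-a=9/2):
  M_4 = M₀x/L - M₀  [x>a] = (-15)·2/6 - (-15) = 10 kN·m
Superposition: M = Σ M_i = 874/9 kN·m ≈ 97.111111 kN·m

M(2) = 874/9 kN·m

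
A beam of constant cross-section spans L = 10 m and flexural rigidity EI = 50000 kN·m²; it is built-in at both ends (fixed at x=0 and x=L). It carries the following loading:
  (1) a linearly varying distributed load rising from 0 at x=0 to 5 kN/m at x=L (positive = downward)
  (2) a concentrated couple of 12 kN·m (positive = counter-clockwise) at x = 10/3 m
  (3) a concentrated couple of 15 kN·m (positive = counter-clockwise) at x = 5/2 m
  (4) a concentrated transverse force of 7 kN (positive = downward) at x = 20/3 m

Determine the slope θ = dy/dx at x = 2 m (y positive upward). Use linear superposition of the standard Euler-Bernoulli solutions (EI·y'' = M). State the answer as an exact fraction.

Load 1 — triangular load w₀=5 kN/m (0→w₀ over full span):
  θ_1 = -w₀(2x(L-x)(L-2x)(x+2L)+x²(L-x)²)/(120LEI) = -5·(2·2·(10-2)·(10-2·2)·(2+2·10)+2²·(10-2)²)/(120·10·50000) = -7/18750 rad
Load 2 — applied couple M₀=12 kN·m at a=10/3 m (b=L-a=20/3):
  θ_2 = (R_Ax²/2 - M_Ax)/EI  [x≤a] with R_A=8/5, M_A=0 = ((8/5)·2²/2 - 0·2)/50000 = 1/15625 rad
Load 3 — applied couple M₀=15 kN·m at a=5/2 m (b=L-a=15/2):
  θ_3 = (R_Ax²/2 - M_Ax)/EI  [x≤a] with R_A=27/16, M_A=-45/16 = ((27/16)·2²/2 - (-45/16)·2)/50000 = 9/50000 rad
Load 4 — point force P=7 kN at a=20/3 m (b=L-a=10/3):
  θ_4 = -Pb²x(2aL-(3a+b)x)/(2L³EI)  [x≤a] = -7·(10/3)²·2·(2·(20/3)·10-(3·(20/3)+(10/3))·2)/(2·10³·50000) = -91/675000 rad
Superposition: θ = Σ θ_i = -1783/6750000 rad ≈ -0.000264 rad

θ(2) = -1783/6750000 rad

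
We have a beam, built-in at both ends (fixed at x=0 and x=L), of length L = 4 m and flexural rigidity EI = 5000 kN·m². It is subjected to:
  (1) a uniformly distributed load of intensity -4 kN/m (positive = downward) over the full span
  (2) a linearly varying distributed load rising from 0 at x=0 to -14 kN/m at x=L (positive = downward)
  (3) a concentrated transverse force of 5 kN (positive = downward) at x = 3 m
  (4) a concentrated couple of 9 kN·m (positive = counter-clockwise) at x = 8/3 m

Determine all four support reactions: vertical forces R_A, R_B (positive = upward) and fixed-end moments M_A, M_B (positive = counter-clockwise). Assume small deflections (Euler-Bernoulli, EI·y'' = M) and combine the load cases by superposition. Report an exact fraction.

Load 1 — uniform load w=-4 kN/m over full span:
  R_A = wL/2 = (-4)·4/2 = -8 kN
  M_A = wL²/12 = (-4)·4²/12 = -16/3 kN·m
  R_B = wL/2 = (-4)·4/2 = -8 kN
  M_B = -wL²/12 = -(-4)·4²/12 = 16/3 kN·m
Load 2 — triangular load w₀=-14 kN/m (0→w₀ over full span):
  R_A = 3w₀L/20 = 3·(-14)·4/20 = -42/5 kN
  M_A = w₀L²/30 = (-14)·4²/30 = -112/15 kN·m
  R_B = 7w₀L/20 = 7·(-14)·4/20 = -98/5 kN
  M_B = -w₀L²/20 = -(-14)·4²/20 = 56/5 kN·m
Load 3 — point force P=5 kN at a=3 m (b=L-a=1):
  R_A = Pb²(3a+b)/L³ = 5·1²·(3·3+1)/4³ = 25/32 kN
  M_A = Pab²/L² = 5·3·1²/4² = 15/16 kN·m
  R_B = Pa²(a+3b)/L³ = 5·3²·(3+3·1)/4³ = 135/32 kN
  M_B = -Pa²b/L² = -5·3²·1/4² = -45/16 kN·m
Load 4 — applied couple M₀=9 kN·m at a=8/3 m (b=L-a=4/3):
  R_A = 6M₀ab/L³ = 6·9·(8/3)·(4/3)/4³ = 3 kN
  M_A = M₀b(2a-b)/L² = 9·(4/3)·(2·(8/3)-(4/3))/4² = 3 kN·m
  R_B = -6M₀ab/L³ = -6·9·(8/3)·(4/3)/4³ = -3 kN
  M_B = M₀a(2b-a)/L² = 9·(8/3)·(2·(4/3)-(8/3))/4² = 0 kN·m
Superposition: R_A = -2019/160 kN, M_A = -709/80 kN·m, R_B = -4221/160 kN, M_B = 3293/240 kN·m

R_A = -2019/160 kN, M_A = -709/80 kN·m, R_B = -4221/160 kN, M_B = 3293/240 kN·m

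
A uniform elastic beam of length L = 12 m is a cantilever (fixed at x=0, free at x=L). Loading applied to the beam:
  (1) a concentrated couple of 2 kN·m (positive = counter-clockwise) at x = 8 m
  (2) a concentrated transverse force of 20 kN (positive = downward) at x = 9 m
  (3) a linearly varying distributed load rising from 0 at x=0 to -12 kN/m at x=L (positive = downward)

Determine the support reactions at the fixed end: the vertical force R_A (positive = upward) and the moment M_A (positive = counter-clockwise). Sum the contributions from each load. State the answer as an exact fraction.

R_A = -52 kN, M_A = -398 kN·m

Load 1 — applied couple M₀=2 kN·m at a=8 m (b=L-a=4):
  R_A = 0 kN
  M_A = -M₀ = -2 kN·m
Load 2 — point force P=20 kN at a=9 m (b=L-a=3):
  R_A = P = 20 kN
  M_A = Pa = 20·9 = 180 kN·m
Load 3 — triangular load w₀=-12 kN/m (0→w₀ over full span):
  R_A = w₀L/2 = (-12)·12/2 = -72 kN
  M_A = w₀L²/3 = (-12)·12²/3 = -576 kN·m
Superposition: R_A = -52 kN, M_A = -398 kN·m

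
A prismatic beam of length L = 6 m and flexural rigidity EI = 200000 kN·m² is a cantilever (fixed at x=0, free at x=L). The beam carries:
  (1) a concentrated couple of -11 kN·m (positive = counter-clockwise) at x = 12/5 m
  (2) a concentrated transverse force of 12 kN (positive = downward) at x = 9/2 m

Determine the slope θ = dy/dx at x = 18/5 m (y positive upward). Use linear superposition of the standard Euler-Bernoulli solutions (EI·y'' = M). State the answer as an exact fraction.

Load 1 — applied couple M₀=-11 kN·m at a=12/5 m (b=L-a=18/5):
  θ_1 = M₀a/EI  [x>a] = (-11)·(12/5)/200000 = -33/250000 rad
Load 2 — point force P=12 kN at a=9/2 m (b=L-a=3/2):
  θ_2 = -Px(2a-x)/(2EI)  [x≤a] = -12·(18/5)·(2·(9/2)-(18/5))/(2·200000) = -729/1250000 rad
Superposition: θ = Σ θ_i = -447/625000 rad ≈ -0.000715 rad

θ(18/5) = -447/625000 rad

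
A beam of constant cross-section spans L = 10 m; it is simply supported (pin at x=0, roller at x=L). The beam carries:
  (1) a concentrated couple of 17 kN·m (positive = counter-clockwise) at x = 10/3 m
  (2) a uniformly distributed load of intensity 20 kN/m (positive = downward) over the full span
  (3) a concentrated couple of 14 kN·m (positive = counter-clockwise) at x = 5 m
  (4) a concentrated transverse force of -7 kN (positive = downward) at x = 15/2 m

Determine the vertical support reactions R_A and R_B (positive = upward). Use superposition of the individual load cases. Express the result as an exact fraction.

R_A = 2027/20 kN, R_B = 1833/20 kN

Load 1 — applied couple M₀=17 kN·m at a=10/3 m (b=L-a=20/3):
  R_A = M₀/L = 17/10 kN
  R_B = -M₀/L = -17/10 kN
Load 2 — uniform load w=20 kN/m over full span:
  R_A = wL/2 = 20·10/2 = 100 kN
  R_B = wL/2 = 20·10/2 = 100 kN
Load 3 — applied couple M₀=14 kN·m at a=5 m (b=L-a=5):
  R_A = M₀/L = 14/10 = 7/5 kN
  R_B = -M₀/L = -14/10 = -7/5 kN
Load 4 — point force P=-7 kN at a=15/2 m (b=L-a=5/2):
  R_A = Pb/L = (-7)·(5/2)/10 = -7/4 kN
  R_B = Pa/L = (-7)·(15/2)/10 = -21/4 kN
Superposition: R_A = 2027/20 kN, R_B = 1833/20 kN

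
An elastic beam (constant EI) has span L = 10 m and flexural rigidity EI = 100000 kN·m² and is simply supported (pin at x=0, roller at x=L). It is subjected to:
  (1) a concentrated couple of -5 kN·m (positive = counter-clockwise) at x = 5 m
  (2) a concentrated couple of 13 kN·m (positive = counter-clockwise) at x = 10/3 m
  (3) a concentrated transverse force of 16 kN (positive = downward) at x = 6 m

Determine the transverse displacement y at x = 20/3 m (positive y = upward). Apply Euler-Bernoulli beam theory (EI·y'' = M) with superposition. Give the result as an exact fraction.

y(20/3) = -39821/16200000 m

Load 1 — applied couple M₀=-5 kN·m at a=5 m (b=L-a=5):
  y_1 = (M₀x³/(6L)-M₀(x-a)²/2+C₁x)/EI  [x>a] with C₁=M₀(3b²-L²)/(6L)=25/12 = ((-5)·(20/3)³/(6·10)-(-5)·((20/3)-5)²/2+(25/12)·(20/3))/100000 = -1/25920 m
Load 2 — applied couple M₀=13 kN·m at a=10/3 m (b=L-a=20/3):
  y_2 = (M₀x³/(6L)-M₀(x-a)²/2+C₁x)/EI  [x>a] with C₁=M₀(3b²-L²)/(6L)=65/9 = (13·(20/3)³/(6·10)-13·((20/3)-(10/3))²/2+(65/9)·(20/3))/100000 = 13/32400 m
Load 3 — point force P=16 kN at a=6 m (b=L-a=4):
  y_3 = -Pa(L-x)(2Lx-a²-x²)/(6LEI)  [x>a] = -16·6·(10-(20/3))·(2·10·(20/3)-6²-(20/3)²)/(6·10·100000) = -238/84375 m
Superposition: y = Σ y_i = -39821/16200000 m ≈ -0.002458 m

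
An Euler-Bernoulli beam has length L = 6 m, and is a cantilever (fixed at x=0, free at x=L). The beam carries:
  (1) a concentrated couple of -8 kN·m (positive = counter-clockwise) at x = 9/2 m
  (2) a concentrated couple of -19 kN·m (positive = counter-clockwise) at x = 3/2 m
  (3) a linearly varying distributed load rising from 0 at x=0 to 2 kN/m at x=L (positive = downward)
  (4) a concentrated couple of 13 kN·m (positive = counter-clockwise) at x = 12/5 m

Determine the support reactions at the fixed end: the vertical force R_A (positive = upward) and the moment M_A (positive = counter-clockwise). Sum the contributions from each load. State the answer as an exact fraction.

R_A = 6 kN, M_A = 38 kN·m

Load 1 — applied couple M₀=-8 kN·m at a=9/2 m (b=L-a=3/2):
  R_A = 0 kN
  M_A = -M₀ = -(-8) = 8 kN·m
Load 2 — applied couple M₀=-19 kN·m at a=3/2 m (b=L-a=9/2):
  R_A = 0 kN
  M_A = -M₀ = -(-19) = 19 kN·m
Load 3 — triangular load w₀=2 kN/m (0→w₀ over full span):
  R_A = w₀L/2 = 2·6/2 = 6 kN
  M_A = w₀L²/3 = 2·6²/3 = 24 kN·m
Load 4 — applied couple M₀=13 kN·m at a=12/5 m (b=L-a=18/5):
  R_A = 0 kN
  M_A = -M₀ = -13 kN·m
Superposition: R_A = 6 kN, M_A = 38 kN·m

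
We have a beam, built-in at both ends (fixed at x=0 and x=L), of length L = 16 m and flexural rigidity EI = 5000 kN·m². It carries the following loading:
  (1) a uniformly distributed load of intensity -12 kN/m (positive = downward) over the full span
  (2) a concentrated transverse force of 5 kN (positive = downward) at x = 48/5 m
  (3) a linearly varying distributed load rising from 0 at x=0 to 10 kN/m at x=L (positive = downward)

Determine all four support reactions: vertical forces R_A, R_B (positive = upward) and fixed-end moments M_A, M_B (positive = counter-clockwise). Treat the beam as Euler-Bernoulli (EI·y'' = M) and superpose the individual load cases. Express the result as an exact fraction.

Load 1 — uniform load w=-12 kN/m over full span:
  R_A = wL/2 = (-12)·16/2 = -96 kN
  M_A = wL²/12 = (-12)·16²/12 = -256 kN·m
  R_B = wL/2 = (-12)·16/2 = -96 kN
  M_B = -wL²/12 = -(-12)·16²/12 = 256 kN·m
Load 2 — point force P=5 kN at a=48/5 m (b=L-a=32/5):
  R_A = Pb²(3a+b)/L³ = 5·(32/5)²·(3·(48/5)+(32/5))/16³ = 44/25 kN
  M_A = Pab²/L² = 5·(48/5)·(32/5)²/16² = 192/25 kN·m
  R_B = Pa²(a+3b)/L³ = 5·(48/5)²·((48/5)+3·(32/5))/16³ = 81/25 kN
  M_B = -Pa²b/L² = -5·(48/5)²·(32/5)/16² = -288/25 kN·m
Load 3 — triangular load w₀=10 kN/m (0→w₀ over full span):
  R_A = 3w₀L/20 = 3·10·16/20 = 24 kN
  M_A = w₀L²/30 = 10·16²/30 = 256/3 kN·m
  R_B = 7w₀L/20 = 7·10·16/20 = 56 kN
  M_B = -w₀L²/20 = -10·16²/20 = -128 kN·m
Superposition: R_A = -1756/25 kN, M_A = -12224/75 kN·m, R_B = -919/25 kN, M_B = 2912/25 kN·m

R_A = -1756/25 kN, M_A = -12224/75 kN·m, R_B = -919/25 kN, M_B = 2912/25 kN·m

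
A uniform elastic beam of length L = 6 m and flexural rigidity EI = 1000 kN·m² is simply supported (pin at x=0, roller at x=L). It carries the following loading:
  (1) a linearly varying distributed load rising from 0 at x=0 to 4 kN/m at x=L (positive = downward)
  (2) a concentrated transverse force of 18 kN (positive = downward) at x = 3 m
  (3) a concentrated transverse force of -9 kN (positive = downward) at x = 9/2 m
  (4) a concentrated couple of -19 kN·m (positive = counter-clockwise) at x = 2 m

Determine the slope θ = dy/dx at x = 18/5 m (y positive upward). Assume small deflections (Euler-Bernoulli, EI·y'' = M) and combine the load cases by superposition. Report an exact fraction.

θ(18/5) = 1239439/60000000 rad

Load 1 — triangular load w₀=4 kN/m (0→w₀ over full span):
  θ_1 = -w₀(7L⁴-30L²x²+15x⁴)/(360LEI) = -4·(7·6⁴-30·6²·(18/5)²+15·(18/5)⁴)/(360·6·1000) = 348/78125 rad
Load 2 — point force P=18 kN at a=3 m (b=L-a=3):
  θ_2 = -Pa(2L²-6Lx+3x²+a²)/(6LEI)  [x>a] = -18·3·(2·6²-6·6·(18/5)+3·(18/5)²+3²)/(6·6·1000) = 729/50000 rad
Load 3 — point force P=-9 kN at a=9/2 m (b=L-a=3/2):
  θ_3 = -Pb(L²-b²-3x²)/(6LEI)  [x≤a] = -(-9)·(3/2)·(6²-(3/2)²-3·(18/5)²)/(6·6·1000) = -1539/800000 rad
Load 4 — applied couple M₀=-19 kN·m at a=2 m (b=L-a=4):
  θ_4 = (M₀x²/(2L)-M₀(x-a)+C₁)/EI  [x>a] with C₁=M₀(3b²-L²)/(6L)=-19/3 = ((-19)·(18/5)²/(2·6)-(-19)·((18/5)-2)+(-19/3))/1000 = 133/37500 rad
Superposition: θ = Σ θ_i = 1239439/60000000 rad ≈ 0.020657 rad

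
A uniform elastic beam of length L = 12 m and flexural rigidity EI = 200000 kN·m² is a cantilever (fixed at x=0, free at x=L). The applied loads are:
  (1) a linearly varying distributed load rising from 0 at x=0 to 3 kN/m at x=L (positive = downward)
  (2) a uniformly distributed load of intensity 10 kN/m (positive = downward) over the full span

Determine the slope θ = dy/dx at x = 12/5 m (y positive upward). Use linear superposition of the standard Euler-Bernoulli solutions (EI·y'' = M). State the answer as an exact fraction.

Load 1 — triangular load w₀=3 kN/m (0→w₀ over full span):
  θ_1 = (w₀Lx²/4-w₀L²x/3-w₀x⁴/(24L))/EI = (3·12·(12/5)²/4-3·12²·(12/5)/3-3·(12/5)⁴/(24·12))/200000 = -22977/15625000 rad
Load 2 — uniform load w=10 kN/m over full span:
  θ_2 = -wx(x²-3Lx+3L²)/(6EI) = -10·(12/5)·((12/5)²-3·12·(12/5)+3·12²)/(6·200000) = -549/78125 rad
Superposition: θ = Σ θ_i = -132777/15625000 rad ≈ -0.008498 rad

θ(12/5) = -132777/15625000 rad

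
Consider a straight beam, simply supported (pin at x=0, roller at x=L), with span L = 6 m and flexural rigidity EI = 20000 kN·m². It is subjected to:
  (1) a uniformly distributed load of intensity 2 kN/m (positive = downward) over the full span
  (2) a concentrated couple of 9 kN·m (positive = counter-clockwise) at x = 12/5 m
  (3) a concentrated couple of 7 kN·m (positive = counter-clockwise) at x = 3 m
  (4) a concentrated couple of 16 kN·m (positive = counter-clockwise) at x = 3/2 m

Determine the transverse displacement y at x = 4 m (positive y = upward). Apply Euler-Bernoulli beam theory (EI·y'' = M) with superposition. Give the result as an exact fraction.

Load 1 — uniform load w=2 kN/m over full span:
  y_1 = -wx(L³-2Lx²+x³)/(24EI) = -2·4·(6³-2·6·4²+4³)/(24·20000) = -11/7500 m
Load 2 — applied couple M₀=9 kN·m at a=12/5 m (b=L-a=18/5):
  y_2 = (M₀x³/(6L)-M₀(x-a)²/2+C₁x)/EI  [x>a] with C₁=M₀(3b²-L²)/(6L)=18/25 = (9·4³/(6·6)-9·(4-(12/5))²/2+(18/25)·4)/20000 = 23/62500 m
Load 3 — applied couple M₀=7 kN·m at a=3 m (b=L-a=3):
  y_3 = (M₀x³/(6L)-M₀(x-a)²/2+C₁x)/EI  [x>a] with C₁=M₀(3b²-L²)/(6L)=-7/4 = (7·4³/(6·6)-7·(4-3)²/2+(-7/4)·4)/20000 = 7/72000 m
Load 4 — applied couple M₀=16 kN·m at a=3/2 m (b=L-a=9/2):
  y_4 = (M₀x³/(6L)-M₀(x-a)²/2+C₁x)/EI  [x>a] with C₁=M₀(3b²-L²)/(6L)=11 = (16·4³/(6·6)-16·(4-(3/2))²/2+11·4)/20000 = 101/90000 m
Superposition: y = Σ y_i = 1087/9000000 m ≈ 0.000121 m

y(4) = 1087/9000000 m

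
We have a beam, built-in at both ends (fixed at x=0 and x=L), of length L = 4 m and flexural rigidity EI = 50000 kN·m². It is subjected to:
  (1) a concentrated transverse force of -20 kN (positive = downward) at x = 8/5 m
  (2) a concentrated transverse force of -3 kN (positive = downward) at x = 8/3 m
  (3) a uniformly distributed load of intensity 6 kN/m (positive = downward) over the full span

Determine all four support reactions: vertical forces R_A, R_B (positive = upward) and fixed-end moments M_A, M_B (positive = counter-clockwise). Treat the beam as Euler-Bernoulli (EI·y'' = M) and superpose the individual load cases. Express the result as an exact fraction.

Load 1 — point force P=-20 kN at a=8/5 m (b=L-a=12/5):
  R_A = Pb²(3a+b)/L³ = (-20)·(12/5)²·(3·(8/5)+(12/5))/4³ = -324/25 kN
  M_A = Pab²/L² = (-20)·(8/5)·(12/5)²/4² = -288/25 kN·m
  R_B = Pa²(a+3b)/L³ = (-20)·(8/5)²·((8/5)+3·(12/5))/4³ = -176/25 kN
  M_B = -Pa²b/L² = -(-20)·(8/5)²·(12/5)/4² = 192/25 kN·m
Load 2 — point force P=-3 kN at a=8/3 m (b=L-a=4/3):
  R_A = Pb²(3a+b)/L³ = (-3)·(4/3)²·(3·(8/3)+(4/3))/4³ = -7/9 kN
  M_A = Pab²/L² = (-3)·(8/3)·(4/3)²/4² = -8/9 kN·m
  R_B = Pa²(a+3b)/L³ = (-3)·(8/3)²·((8/3)+3·(4/3))/4³ = -20/9 kN
  M_B = -Pa²b/L² = -(-3)·(8/3)²·(4/3)/4² = 16/9 kN·m
Load 3 — uniform load w=6 kN/m over full span:
  R_A = wL/2 = 6·4/2 = 12 kN
  M_A = wL²/12 = 6·4²/12 = 8 kN·m
  R_B = wL/2 = 6·4/2 = 12 kN
  M_B = -wL²/12 = -6·4²/12 = -8 kN·m
Superposition: R_A = -391/225 kN, M_A = -992/225 kN·m, R_B = 616/225 kN, M_B = 328/225 kN·m

R_A = -391/225 kN, M_A = -992/225 kN·m, R_B = 616/225 kN, M_B = 328/225 kN·m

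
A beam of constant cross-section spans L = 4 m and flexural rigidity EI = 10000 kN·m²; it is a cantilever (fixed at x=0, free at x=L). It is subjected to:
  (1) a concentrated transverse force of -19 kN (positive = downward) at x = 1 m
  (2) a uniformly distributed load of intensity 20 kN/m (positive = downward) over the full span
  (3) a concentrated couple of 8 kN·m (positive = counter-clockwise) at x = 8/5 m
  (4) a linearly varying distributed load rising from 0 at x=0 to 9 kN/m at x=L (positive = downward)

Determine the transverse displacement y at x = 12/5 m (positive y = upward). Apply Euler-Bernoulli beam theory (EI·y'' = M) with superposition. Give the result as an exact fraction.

y(12/5) = -33963343/937500000 m

Load 1 — point force P=-19 kN at a=1 m (b=L-a=3):
  y_1 = -Pa²(3x-a)/(6EI)  [x>a] = -(-19)·1²·(3·(12/5)-1)/(6·10000) = 589/300000 m
Load 2 — uniform load w=20 kN/m over full span:
  y_2 = -wx²(x²-4Lx+6L²)/(24EI) = -20·(12/5)²·((12/5)²-4·4·(12/5)+6·4²)/(24·10000) = -2376/78125 m
Load 3 — applied couple M₀=8 kN·m at a=8/5 m (b=L-a=12/5):
  y_3 = M₀a(2x-a)/(2EI)  [x>a] = 8·(8/5)·(2·(12/5)-(8/5))/(2·10000) = 32/15625 m
Load 4 — triangular load w₀=9 kN/m (0→w₀ over full span):
  y_4 = (w₀Lx³/12-w₀L²x²/6-w₀x⁵/(120L))/EI = (9·4·(12/5)³/12-9·4²·(12/5)²/6-9·(12/5)⁵/(120·4))/10000 = -95958/9765625 m
Superposition: y = Σ y_i = -33963343/937500000 m ≈ -0.036228 m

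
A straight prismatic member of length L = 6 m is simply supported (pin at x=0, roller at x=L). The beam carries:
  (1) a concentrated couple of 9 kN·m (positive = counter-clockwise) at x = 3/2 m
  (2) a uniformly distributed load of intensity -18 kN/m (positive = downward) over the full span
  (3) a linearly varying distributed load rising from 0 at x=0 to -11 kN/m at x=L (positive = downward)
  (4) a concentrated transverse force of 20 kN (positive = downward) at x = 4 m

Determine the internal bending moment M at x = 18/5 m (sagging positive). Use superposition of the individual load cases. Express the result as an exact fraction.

M(18/5) = -10338/125 kN·m

Load 1 — applied couple M₀=9 kN·m at a=3/2 m (b=L-a=9/2):
  M_1 = M₀x/L - M₀  [x>a] = 9·(18/5)/6 - 9 = -18/5 kN·m
Load 2 — uniform load w=-18 kN/m over full span:
  M_2 = wx(L-x)/2 = (-18)·(18/5)·(6-(18/5))/2 = -1944/25 kN·m
Load 3 — triangular load w₀=-11 kN/m (0→w₀ over full span):
  M_3 = w₀Lx/6 - w₀x³/(6L) = (-11)·6·(18/5)/6 - (-11)·(18/5)³/(6·6) = -3168/125 kN·m
Load 4 — point force P=20 kN at a=4 m (b=L-a=2):
  M_4 = Pbx/L  [x≤a] = 20·2·(18/5)/6 = 24 kN·m
Superposition: M = Σ M_i = -10338/125 kN·m ≈ -82.704000 kN·m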